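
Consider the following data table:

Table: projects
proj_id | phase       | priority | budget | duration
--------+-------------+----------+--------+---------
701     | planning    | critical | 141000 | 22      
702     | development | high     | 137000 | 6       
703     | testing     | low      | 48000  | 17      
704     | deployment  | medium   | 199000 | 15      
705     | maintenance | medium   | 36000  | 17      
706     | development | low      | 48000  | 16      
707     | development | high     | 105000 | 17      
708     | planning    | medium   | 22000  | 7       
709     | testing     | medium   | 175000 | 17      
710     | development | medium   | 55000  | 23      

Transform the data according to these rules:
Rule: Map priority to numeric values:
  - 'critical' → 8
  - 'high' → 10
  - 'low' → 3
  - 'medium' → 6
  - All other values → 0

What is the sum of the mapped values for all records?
64

Step 1: Apply mapping to each record
Step 2: Count by status:
  'critical': 1 records × 8 = 8
  'high': 2 records × 10 = 20
  'low': 2 records × 3 = 6
  'medium': 5 records × 6 = 30
Step 3: Sum all mapped values = 64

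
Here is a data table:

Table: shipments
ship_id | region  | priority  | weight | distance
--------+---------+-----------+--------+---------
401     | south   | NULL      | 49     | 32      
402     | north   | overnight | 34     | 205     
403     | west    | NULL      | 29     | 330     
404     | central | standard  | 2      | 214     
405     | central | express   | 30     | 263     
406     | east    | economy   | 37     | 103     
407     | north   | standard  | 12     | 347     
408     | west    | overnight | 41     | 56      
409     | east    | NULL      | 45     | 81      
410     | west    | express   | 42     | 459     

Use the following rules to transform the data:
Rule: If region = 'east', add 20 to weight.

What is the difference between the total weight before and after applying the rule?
40

Step 1: Original sum of weight = 321
Step 2: 2 records have region = 'east'
Step 3: Each affected record changes by 20
Step 4: Total change = 2 × 20 = 40
Step 5: New sum = 321 + 40 = 361
Step 6: Difference = |361 - 321| = 40
        (Sum increased by 40)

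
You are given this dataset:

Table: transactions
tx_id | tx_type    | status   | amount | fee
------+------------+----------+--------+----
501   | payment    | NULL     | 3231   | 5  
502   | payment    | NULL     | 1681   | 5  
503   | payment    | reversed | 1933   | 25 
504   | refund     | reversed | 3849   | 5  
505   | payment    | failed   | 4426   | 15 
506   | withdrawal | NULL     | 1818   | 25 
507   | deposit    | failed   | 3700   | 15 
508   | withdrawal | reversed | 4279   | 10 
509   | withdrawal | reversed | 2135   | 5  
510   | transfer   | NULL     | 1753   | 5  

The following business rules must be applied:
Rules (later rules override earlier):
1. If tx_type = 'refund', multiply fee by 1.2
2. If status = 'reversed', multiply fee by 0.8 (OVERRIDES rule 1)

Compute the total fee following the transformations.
106.0

Step 1: Rule 2 takes priority for records with status = 'reversed'
  - 4 records: 45 × 0.8 = 36.0
Step 2: Rule 1 applies to remaining records with tx_type = 'refund'
  - 0 records: 0 × 1.2 = 0.0
Step 3: Other records unchanged: 70
Step 4: Final sum = 36.0 + 0.0 + 70 = 106.0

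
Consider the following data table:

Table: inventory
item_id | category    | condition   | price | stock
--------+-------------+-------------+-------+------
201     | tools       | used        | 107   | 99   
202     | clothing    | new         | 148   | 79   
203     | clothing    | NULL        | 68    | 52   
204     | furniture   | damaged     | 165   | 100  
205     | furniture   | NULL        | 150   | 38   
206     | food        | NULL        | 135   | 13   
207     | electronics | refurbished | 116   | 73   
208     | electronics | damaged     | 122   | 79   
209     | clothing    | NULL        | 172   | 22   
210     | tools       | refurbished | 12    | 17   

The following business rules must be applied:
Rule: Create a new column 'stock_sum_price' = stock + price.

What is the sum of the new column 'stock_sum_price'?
1767

Step 1: For each record, compute stock + price
Example calculations:
  99 + 107 = 206
  79 + 148 = 227
  52 + 68 = 120
  ...
Step 2: Sum all derived values
Step 3: Total = 1767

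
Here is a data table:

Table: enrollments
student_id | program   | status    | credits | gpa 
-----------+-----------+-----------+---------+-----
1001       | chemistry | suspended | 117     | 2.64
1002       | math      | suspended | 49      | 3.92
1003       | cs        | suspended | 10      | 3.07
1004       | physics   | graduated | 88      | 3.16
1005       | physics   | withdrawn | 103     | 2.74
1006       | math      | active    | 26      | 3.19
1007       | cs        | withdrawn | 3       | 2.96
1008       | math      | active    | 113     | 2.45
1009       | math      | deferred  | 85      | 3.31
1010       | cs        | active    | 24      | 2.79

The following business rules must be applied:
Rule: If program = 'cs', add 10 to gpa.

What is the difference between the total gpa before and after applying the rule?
30.0

Step 1: Original sum of gpa = 30.23
Step 2: 3 records have program = 'cs'
Step 3: Each affected record changes by 10
Step 4: Total change = 3 × 10 = 30
Step 5: New sum = 30.23 + 30 = 60.23
Step 6: Difference = |60.23 - 30.23| = 30.0
        (Sum increased by 30.0)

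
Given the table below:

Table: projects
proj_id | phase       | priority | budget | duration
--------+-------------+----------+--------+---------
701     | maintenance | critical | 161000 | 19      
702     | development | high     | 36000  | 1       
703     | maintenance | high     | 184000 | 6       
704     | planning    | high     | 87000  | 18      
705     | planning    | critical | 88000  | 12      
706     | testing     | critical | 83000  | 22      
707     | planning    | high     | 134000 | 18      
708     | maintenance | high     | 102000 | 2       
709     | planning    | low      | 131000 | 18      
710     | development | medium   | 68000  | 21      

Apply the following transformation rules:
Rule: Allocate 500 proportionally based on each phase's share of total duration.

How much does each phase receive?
development: 80.29, maintenance: 98.54, planning: 240.88, testing: 80.29

Step 1: Calculate total duration = 137
Step 2: Calculate each phase's proportion:
  development: 22/137 = 16.06% → 80.29
  maintenance: 27/137 = 19.71% → 98.54
  planning: 66/137 = 48.18% → 240.88
  testing: 22/137 = 16.06% → 80.29
Step 3: Verify: sum of allocations ≈ 500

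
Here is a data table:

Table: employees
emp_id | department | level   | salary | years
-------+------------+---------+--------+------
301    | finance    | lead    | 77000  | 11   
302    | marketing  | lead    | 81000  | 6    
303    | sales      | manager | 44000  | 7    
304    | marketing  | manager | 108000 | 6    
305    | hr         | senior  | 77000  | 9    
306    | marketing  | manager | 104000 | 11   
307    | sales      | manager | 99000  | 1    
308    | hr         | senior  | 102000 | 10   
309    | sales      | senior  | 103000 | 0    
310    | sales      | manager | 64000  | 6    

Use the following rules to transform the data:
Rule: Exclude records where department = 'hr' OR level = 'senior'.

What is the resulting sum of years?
48

Step 1: Find records where department = 'hr' OR level = 'senior'
Step 2: 3 records match, summing to 19
Step 3: Original sum: 67
Step 4: Remaining sum = 67 - 19 = 48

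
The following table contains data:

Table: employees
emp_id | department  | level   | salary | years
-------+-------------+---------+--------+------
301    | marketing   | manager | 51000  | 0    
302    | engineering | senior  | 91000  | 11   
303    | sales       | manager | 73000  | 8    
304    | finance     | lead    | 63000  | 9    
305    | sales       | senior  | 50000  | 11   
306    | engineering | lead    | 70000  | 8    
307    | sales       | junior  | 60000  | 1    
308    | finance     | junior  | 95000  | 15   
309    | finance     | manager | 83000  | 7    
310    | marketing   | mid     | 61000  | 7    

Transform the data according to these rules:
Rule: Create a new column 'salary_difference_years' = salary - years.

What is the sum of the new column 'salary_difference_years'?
696923

Step 1: For each record, compute salary - years
Example calculations:
  51000 - 0 = 51000
  91000 - 11 = 90989
  73000 - 8 = 72992
  ...
Step 2: Sum all derived values
Step 3: Total = 696923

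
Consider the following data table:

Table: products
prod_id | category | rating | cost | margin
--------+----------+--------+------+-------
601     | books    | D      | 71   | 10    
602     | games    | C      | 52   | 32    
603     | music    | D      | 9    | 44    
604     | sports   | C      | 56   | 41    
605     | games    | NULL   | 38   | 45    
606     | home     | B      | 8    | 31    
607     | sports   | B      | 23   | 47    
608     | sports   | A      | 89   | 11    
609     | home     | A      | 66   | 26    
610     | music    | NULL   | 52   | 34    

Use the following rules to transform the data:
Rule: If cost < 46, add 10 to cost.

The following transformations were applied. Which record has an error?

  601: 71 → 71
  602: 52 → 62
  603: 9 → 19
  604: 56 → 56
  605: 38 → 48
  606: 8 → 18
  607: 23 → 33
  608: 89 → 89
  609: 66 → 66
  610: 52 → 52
Record 602 has an error. The correct transformed value should be 52, not 62.

Step 1: Check each record against the rule
Step 2: Record 602 has cost = 52
Step 3: Since 52 >= 46, the bonus should not have been applied
Step 4: Correct value = 52, but claimed value = 62
Conclusion: Record 602 has the error.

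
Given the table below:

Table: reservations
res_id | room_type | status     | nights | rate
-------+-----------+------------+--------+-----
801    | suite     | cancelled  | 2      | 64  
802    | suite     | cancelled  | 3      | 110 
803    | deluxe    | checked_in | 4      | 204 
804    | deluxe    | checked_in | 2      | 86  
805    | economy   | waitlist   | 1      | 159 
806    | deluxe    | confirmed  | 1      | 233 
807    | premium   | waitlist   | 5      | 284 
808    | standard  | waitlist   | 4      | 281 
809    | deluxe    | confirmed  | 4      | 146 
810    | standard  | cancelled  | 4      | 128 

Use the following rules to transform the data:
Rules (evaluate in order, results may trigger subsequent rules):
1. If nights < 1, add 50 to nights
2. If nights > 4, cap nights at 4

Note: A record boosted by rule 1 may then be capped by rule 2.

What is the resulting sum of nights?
29

Step 1: Apply rule 1 to records with nights < 1
  - 0 records get bonus of 50
  - Of these, 0 records then exceed 4 and get capped
Step 2: Apply rule 2 to records with nights > 4
  - 1 records (original) are capped
Step 3: Calculate final sum = 29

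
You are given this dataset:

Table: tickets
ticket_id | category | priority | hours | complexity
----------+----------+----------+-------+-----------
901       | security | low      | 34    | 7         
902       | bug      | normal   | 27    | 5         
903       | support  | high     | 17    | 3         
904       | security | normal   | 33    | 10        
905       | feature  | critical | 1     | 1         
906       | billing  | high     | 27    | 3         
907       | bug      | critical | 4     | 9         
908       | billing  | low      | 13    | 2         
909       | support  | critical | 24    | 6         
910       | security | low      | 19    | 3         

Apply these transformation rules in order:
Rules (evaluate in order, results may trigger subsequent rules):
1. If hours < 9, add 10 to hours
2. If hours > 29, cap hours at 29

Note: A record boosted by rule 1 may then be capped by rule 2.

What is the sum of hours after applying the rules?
210

Step 1: Apply rule 1 to records with hours < 9
  - 2 records get bonus of 10
  - Of these, 0 records then exceed 29 and get capped
Step 2: Apply rule 2 to records with hours > 29
  - 2 records (original) are capped
Step 3: Calculate final sum = 210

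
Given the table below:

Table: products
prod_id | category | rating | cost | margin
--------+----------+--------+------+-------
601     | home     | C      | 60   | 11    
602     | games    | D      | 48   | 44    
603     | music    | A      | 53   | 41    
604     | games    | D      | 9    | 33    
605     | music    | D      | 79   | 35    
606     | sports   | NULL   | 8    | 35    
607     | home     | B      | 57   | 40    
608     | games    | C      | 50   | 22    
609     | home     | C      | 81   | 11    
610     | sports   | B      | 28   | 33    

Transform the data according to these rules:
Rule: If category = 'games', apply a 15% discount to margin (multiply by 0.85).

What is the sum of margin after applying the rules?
290.15

Step 1: Records with category = 'games' have total margin = 99
Step 2: Apply multiplier: 99 × 0.85 = 84.15
Step 3: Other records total: 206
Step 4: Final sum = 84.15 + 206 = 290.15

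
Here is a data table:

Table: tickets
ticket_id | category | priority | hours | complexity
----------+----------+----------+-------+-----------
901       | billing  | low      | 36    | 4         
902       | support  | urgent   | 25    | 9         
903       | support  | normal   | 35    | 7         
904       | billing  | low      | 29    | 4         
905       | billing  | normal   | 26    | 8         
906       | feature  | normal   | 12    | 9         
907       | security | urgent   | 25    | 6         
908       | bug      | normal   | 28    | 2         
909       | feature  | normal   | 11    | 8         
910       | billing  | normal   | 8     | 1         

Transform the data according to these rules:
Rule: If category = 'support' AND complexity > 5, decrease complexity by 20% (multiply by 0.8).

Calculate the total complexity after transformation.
54.8

Step 1: Find records where category = 'support' AND complexity > 5
Step 2: 2 records match, summing to 16
Step 3: After multiplier: 16 × 0.8 = 12.8
Step 4: Unaffected records sum: 42
Step 5: Final sum = 12.8 + 42 = 54.8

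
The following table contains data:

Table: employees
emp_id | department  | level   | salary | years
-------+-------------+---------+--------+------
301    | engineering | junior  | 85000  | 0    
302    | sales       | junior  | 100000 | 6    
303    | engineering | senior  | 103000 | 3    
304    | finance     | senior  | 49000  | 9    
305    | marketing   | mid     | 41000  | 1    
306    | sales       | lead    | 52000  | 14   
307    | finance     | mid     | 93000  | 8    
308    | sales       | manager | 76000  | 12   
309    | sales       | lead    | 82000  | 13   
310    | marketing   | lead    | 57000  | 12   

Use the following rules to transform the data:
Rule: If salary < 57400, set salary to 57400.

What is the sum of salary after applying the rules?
768600

Step 1: 4 records have salary < 57400
Step 2: These records originally summed to 199000
Step 3: After setting to minimum: 4 × 57400 = 229600
Step 4: Unaffected records sum: 539000
Step 5: Final sum = 229600 + 539000 = 768600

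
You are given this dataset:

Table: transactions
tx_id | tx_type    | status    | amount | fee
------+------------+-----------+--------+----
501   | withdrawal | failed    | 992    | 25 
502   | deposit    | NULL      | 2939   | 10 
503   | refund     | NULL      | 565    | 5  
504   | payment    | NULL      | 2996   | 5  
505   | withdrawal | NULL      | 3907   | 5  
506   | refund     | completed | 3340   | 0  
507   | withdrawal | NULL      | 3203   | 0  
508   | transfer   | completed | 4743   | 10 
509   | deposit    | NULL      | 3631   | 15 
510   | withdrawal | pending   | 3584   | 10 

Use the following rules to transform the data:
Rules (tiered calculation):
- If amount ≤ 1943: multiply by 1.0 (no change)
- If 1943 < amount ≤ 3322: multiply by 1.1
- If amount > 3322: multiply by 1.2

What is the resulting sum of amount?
34654.8

Step 1: Tier 1 (amount ≤ 1943): 2 records, sum = 1557 × 1.0 = 1557.0
Step 2: Tier 2 (1943 < amount ≤ 3322): 3 records, sum = 9138 × 1.1 = 10051.8
Step 3: Tier 3 (amount > 3322): 5 records, sum = 19205 × 1.2 = 23046.0
Step 4: Final sum = 1557.0 + 10051.8 + 23046.0 = 34654.8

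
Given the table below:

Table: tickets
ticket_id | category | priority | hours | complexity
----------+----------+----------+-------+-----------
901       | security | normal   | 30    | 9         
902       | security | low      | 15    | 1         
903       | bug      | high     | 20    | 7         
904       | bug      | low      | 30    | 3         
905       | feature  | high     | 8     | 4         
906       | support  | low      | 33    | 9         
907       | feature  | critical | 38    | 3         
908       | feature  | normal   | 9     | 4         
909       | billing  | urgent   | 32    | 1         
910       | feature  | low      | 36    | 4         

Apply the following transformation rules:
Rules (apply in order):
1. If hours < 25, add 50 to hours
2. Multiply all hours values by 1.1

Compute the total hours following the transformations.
496.1

Step 1: Apply Rule 1 - Add 50 to records with hours < 25
  - 4 records affected: 52 + (4 × 50) = 252
  - Unaffected records: 199
  - Sum after Rule 1: 451
Step 2: Apply Rule 2 - Multiply all by 1.1
  - 451 × 1.1 = 496.1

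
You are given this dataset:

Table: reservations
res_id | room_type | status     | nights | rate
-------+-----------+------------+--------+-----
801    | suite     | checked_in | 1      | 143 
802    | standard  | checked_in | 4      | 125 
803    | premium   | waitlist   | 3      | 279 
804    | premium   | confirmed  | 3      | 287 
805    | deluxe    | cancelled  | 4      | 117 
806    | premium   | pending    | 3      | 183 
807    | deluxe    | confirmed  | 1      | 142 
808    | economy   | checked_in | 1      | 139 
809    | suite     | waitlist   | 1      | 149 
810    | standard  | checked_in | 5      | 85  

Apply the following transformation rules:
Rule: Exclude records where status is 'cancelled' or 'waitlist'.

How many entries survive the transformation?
7

Step 1: Count records to exclude
  - 1 (cancelled) + 2 (waitlist) = 3 records
Step 2: Total records: 10
Step 3: Remaining = 10 - 3 = 7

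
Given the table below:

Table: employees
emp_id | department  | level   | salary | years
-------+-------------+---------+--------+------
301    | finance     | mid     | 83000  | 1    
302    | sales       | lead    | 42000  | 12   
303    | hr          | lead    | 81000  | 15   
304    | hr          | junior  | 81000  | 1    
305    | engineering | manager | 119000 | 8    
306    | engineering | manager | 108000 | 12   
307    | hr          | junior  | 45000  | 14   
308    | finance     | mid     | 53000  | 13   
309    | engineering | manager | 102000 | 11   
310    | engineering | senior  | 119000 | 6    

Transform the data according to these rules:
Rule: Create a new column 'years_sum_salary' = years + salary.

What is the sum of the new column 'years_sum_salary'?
833093

Step 1: For each record, compute years + salary
Example calculations:
  1 + 83000 = 83001
  12 + 42000 = 42012
  15 + 81000 = 81015
  ...
Step 2: Sum all derived values
Step 3: Total = 833093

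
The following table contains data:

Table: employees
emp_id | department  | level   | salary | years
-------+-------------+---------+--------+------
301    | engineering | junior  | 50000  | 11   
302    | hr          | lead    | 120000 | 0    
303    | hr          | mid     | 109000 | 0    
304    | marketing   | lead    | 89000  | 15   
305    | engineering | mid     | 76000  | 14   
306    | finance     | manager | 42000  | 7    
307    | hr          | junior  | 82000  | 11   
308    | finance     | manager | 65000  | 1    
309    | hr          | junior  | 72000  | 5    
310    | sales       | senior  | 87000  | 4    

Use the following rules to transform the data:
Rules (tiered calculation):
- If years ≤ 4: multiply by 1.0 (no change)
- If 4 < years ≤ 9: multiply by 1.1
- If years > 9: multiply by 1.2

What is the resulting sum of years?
79.4

Step 1: Tier 1 (years ≤ 4): 4 records, sum = 5 × 1.0 = 5.0
Step 2: Tier 2 (4 < years ≤ 9): 2 records, sum = 12 × 1.1 = 13.2
Step 3: Tier 3 (years > 9): 4 records, sum = 51 × 1.2 = 61.2
Step 4: Final sum = 5.0 + 13.2 + 61.2 = 79.4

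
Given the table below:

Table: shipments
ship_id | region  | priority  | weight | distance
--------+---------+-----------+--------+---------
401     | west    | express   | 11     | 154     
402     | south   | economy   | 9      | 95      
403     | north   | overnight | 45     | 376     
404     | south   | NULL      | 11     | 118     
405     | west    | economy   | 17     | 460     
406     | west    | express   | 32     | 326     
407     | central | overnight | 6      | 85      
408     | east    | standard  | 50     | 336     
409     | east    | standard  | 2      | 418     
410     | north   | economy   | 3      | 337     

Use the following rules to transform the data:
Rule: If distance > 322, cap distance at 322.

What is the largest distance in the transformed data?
322

Step 1: Original maximum distance = 460
Step 2: Apply cap at 322
Step 3: 6 records had distance > 322 and were capped
Step 4: Maximum after transformation = 322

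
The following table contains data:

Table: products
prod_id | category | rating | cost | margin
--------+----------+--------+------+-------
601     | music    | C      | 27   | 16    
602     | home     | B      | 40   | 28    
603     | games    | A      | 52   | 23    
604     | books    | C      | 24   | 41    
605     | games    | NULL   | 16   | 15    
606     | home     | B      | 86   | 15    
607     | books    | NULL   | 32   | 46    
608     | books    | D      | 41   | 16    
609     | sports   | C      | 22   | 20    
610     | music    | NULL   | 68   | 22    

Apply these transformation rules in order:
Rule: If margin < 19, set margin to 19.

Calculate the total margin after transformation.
256

Step 1: 4 records have margin < 19
Step 2: These records originally summed to 62
Step 3: After setting to minimum: 4 × 19 = 76
Step 4: Unaffected records sum: 180
Step 5: Final sum = 76 + 180 = 256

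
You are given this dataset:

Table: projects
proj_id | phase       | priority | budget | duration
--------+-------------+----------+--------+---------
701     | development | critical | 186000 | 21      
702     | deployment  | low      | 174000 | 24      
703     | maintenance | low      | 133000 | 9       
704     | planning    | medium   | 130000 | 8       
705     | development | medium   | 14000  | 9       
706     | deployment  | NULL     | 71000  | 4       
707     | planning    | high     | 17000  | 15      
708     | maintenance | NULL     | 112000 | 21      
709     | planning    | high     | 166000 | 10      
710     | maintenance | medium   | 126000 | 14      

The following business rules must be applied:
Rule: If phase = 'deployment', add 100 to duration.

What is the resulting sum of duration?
335

Step 1: Count records where phase = 'deployment': 2
Step 2: Total bonus added: 2 × 100 = 200
Step 3: Original sum of duration: 135
Step 4: Final sum = 135 + 200 = 335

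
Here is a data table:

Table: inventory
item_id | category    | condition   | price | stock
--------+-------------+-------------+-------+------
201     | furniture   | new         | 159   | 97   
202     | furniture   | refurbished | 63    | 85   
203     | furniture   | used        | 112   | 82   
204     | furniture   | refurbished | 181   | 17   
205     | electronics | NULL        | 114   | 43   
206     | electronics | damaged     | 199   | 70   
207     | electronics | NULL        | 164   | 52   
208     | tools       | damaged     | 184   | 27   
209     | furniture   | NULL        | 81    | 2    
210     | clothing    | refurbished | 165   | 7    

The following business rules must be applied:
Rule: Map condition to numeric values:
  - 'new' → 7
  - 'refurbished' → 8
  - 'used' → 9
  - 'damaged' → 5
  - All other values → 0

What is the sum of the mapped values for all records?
50

Step 1: Apply mapping to each record
Step 2: Count by status:
  'new': 1 records × 7 = 7
  'refurbished': 3 records × 8 = 24
  'used': 1 records × 9 = 9
  'damaged': 2 records × 5 = 10
Step 3: Sum all mapped values = 50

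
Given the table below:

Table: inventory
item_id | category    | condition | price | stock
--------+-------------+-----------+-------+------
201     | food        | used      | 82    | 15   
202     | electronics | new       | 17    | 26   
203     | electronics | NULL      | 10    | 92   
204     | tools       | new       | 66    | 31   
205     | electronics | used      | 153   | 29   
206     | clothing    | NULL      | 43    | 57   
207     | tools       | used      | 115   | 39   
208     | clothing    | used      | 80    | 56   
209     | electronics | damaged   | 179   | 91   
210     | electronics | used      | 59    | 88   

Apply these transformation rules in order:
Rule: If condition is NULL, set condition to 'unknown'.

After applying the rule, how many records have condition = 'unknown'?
2

Step 1: Count records where condition IS NULL
Step 2: Found 2 records with NULL condition
Step 3: These records will have condition set to 'unknown'
Step 4: Records already having condition = 'unknown': 0
Step 5: Answer: 2 + 0 = 2 records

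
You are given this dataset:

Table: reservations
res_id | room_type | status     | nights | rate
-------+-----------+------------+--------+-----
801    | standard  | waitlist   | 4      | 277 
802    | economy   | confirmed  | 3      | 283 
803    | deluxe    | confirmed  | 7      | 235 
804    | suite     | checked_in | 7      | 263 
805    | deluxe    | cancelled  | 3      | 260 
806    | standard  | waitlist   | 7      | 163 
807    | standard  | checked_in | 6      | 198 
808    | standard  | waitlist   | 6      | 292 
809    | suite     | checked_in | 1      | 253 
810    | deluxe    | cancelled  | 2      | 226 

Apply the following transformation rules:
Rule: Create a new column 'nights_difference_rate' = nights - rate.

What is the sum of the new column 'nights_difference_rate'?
-2404

Step 1: For each record, compute nights - rate
Example calculations:
  4 - 277 = -273
  3 - 283 = -280
  7 - 235 = -228
  ...
Step 2: Sum all derived values
Step 3: Total = -2404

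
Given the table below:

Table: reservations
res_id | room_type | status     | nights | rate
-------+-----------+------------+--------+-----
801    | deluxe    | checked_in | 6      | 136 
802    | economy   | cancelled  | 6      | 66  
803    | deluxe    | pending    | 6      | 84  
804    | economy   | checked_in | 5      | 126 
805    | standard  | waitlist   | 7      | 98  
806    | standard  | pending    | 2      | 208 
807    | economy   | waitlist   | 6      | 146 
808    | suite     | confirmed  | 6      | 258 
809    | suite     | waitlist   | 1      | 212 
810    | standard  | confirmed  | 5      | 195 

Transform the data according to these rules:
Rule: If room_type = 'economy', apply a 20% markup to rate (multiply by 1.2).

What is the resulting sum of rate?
1596.6

Step 1: Records with room_type = 'economy' have total rate = 338
Step 2: Apply multiplier: 338 × 1.2 = 405.6
Step 3: Other records total: 1191
Step 4: Final sum = 405.6 + 1191 = 1596.6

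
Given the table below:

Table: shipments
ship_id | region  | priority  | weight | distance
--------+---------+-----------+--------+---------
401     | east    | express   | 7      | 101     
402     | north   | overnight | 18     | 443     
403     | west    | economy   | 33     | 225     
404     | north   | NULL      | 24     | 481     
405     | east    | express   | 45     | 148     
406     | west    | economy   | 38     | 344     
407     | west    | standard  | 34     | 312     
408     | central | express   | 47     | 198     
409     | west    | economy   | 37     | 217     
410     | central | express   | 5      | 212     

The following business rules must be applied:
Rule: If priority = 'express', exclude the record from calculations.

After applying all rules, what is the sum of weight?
184

Step 1: Identify records where priority = 'express'
Step 2: The excluded records sum to 104
Step 3: Original total weight = 288
Step 4: Remaining total = 288 - 104 = 184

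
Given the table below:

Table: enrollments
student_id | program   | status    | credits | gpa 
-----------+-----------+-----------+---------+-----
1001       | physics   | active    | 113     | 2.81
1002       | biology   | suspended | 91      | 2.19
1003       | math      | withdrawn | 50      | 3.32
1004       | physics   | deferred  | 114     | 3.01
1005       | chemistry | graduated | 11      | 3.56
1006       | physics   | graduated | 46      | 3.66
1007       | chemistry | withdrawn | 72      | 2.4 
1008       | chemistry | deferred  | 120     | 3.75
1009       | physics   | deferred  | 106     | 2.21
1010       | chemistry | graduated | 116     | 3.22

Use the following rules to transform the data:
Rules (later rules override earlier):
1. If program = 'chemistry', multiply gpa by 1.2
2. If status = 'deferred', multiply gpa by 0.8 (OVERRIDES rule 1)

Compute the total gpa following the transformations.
30.17

Step 1: Rule 2 takes priority for records with status = 'deferred'
  - 3 records: 8.97 × 0.8 = 7.18
Step 2: Rule 1 applies to remaining records with program = 'chemistry'
  - 3 records: 9.18 × 1.2 = 11.02
Step 3: Other records unchanged: 11.98
Step 4: Final sum = 7.18 + 11.02 + 11.98 = 30.17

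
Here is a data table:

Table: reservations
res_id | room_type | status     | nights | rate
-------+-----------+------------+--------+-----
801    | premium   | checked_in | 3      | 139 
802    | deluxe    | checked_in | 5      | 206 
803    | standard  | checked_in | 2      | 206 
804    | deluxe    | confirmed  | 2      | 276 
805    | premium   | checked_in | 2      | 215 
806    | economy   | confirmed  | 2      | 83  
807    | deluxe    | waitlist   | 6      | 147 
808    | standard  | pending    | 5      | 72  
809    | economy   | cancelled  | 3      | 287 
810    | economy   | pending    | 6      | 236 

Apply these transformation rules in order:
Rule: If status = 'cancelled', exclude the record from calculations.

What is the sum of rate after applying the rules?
1580

Step 1: Identify records where status = 'cancelled'
Step 2: The excluded records sum to 287
Step 3: Original total rate = 1867
Step 4: Remaining total = 1867 - 287 = 1580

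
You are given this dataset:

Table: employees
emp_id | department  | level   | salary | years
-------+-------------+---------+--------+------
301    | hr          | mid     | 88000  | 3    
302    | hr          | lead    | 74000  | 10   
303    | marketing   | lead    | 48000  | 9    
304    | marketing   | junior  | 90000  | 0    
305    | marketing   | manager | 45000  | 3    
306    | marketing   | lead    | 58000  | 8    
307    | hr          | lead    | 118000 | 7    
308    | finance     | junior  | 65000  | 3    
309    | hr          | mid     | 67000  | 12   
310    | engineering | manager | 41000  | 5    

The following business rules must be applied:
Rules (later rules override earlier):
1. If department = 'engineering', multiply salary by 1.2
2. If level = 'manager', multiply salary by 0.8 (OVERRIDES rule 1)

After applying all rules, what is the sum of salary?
676800.0

Step 1: Rule 2 takes priority for records with level = 'manager'
  - 2 records: 86000 × 0.8 = 68800.0
Step 2: Rule 1 applies to remaining records with department = 'engineering'
  - 0 records: 0 × 1.2 = 0.0
Step 3: Other records unchanged: 608000
Step 4: Final sum = 68800.0 + 0.0 + 608000 = 676800.0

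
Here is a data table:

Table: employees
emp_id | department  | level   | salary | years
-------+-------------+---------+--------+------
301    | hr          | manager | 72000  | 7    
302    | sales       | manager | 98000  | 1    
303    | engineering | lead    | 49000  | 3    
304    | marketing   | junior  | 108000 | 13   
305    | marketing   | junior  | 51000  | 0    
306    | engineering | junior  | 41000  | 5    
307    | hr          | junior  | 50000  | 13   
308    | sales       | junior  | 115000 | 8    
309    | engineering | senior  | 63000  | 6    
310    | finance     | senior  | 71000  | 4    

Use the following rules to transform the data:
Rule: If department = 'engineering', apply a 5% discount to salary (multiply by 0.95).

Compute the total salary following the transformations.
710350.0

Step 1: Records with department = 'engineering' have total salary = 153000
Step 2: Apply multiplier: 153000 × 0.95 = 145350.0
Step 3: Other records total: 565000
Step 4: Final sum = 145350.0 + 565000 = 710350.0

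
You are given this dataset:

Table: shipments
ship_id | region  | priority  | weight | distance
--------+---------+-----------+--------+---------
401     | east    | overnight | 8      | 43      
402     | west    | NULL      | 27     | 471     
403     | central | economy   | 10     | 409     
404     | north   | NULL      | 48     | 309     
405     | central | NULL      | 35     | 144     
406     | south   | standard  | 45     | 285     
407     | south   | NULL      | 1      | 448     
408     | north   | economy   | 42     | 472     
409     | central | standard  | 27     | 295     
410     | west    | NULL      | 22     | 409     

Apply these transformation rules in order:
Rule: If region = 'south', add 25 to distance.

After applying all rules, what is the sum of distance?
3335

Step 1: Count records where region = 'south': 2
Step 2: Total bonus added: 2 × 25 = 50
Step 3: Original sum of distance: 3285
Step 4: Final sum = 3285 + 50 = 3335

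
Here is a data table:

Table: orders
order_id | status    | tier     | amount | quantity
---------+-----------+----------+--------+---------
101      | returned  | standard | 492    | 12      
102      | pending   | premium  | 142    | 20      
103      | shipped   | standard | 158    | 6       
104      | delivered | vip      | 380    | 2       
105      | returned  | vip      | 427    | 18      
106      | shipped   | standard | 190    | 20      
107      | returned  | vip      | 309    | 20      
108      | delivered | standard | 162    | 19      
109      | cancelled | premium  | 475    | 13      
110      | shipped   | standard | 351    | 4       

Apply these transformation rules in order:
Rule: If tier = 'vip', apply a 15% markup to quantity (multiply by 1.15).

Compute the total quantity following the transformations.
140.0

Step 1: Records with tier = 'vip' have total quantity = 40
Step 2: Apply multiplier: 40 × 1.15 = 46.0
Step 3: Other records total: 94
Step 4: Final sum = 46.0 + 94 = 140.0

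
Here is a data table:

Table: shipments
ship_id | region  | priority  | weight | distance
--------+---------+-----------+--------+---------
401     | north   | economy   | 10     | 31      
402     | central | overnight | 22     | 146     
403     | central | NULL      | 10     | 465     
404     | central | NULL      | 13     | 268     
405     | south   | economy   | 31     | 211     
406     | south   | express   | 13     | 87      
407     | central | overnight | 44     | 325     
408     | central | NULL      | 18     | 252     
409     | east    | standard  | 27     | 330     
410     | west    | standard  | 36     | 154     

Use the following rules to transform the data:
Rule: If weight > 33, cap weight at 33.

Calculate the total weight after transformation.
210

Step 1: 2 records have weight > 33
Step 2: These records originally summed to 80
Step 3: After capping: 2 × 33 = 66
Step 4: Unaffected records sum: 144
Step 5: Final sum = 66 + 144 = 210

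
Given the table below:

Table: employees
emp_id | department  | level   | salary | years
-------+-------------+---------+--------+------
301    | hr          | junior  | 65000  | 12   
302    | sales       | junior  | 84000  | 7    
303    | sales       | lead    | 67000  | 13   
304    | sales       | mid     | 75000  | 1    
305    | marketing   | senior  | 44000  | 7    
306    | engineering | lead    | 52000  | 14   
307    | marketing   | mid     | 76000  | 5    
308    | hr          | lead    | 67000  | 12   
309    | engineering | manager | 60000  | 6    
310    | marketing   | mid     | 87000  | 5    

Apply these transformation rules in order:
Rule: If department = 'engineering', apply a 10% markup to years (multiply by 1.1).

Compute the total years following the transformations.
84.0

Step 1: Records with department = 'engineering' have total years = 20
Step 2: Apply multiplier: 20 × 1.1 = 22.0
Step 3: Other records total: 62
Step 4: Final sum = 22.0 + 62 = 84.0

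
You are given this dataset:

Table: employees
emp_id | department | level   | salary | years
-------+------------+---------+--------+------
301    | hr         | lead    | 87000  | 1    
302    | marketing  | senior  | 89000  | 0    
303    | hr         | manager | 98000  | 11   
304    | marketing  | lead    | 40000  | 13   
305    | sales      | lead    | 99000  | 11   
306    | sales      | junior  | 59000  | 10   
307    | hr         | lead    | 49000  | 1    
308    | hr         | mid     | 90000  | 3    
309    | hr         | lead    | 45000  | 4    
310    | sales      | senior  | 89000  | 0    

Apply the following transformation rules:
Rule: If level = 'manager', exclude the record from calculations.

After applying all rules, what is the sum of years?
43

Step 1: Identify records where level = 'manager'
Step 2: The excluded records sum to 11
Step 3: Original total years = 54
Step 4: Remaining total = 54 - 11 = 43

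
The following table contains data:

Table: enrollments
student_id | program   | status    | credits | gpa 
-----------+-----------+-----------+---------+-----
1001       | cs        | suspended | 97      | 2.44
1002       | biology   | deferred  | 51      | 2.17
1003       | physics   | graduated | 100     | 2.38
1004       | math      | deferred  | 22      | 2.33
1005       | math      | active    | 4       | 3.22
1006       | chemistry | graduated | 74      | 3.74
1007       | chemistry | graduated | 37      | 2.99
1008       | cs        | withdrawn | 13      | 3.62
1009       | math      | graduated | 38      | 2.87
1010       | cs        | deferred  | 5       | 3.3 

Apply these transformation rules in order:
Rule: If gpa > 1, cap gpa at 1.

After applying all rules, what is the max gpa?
1

Step 1: Original maximum gpa = 3.74
Step 2: Apply cap at 1
Step 3: 10 records had gpa > 1 and were capped
Step 4: Maximum after transformation = 1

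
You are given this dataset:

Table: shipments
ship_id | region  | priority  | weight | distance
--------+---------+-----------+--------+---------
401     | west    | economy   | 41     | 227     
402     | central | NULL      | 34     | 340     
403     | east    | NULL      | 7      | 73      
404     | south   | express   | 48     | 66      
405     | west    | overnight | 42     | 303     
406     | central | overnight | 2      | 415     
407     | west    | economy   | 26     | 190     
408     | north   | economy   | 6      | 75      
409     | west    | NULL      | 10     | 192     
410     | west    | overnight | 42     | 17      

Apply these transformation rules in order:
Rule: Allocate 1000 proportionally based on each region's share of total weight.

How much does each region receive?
central: 139.53, east: 27.13, north: 23.26, south: 186.05, west: 624.03

Step 1: Calculate total weight = 258
Step 2: Calculate each region's proportion:
  central: 36/258 = 13.95% → 139.53
  east: 7/258 = 2.71% → 27.13
  north: 6/258 = 2.33% → 23.26
  south: 48/258 = 18.60% → 186.05
  west: 161/258 = 62.40% → 624.03
Step 3: Verify: sum of allocations ≈ 1000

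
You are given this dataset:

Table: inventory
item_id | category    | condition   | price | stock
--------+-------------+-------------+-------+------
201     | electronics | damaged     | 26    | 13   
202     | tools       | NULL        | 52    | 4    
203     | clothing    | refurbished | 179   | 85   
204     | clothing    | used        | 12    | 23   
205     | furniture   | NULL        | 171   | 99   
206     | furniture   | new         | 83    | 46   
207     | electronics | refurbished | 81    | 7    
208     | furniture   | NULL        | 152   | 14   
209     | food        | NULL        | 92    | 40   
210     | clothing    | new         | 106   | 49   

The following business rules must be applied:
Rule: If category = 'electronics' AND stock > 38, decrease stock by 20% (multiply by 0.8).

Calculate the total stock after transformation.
380

Step 1: Find records where category = 'electronics' AND stock > 38
Step 2: 0 records match, summing to 0
Step 3: After multiplier: 0 × 0.8 = 0.0
Step 4: Unaffected records sum: 380
Step 5: Final sum = 0.0 + 380 = 380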